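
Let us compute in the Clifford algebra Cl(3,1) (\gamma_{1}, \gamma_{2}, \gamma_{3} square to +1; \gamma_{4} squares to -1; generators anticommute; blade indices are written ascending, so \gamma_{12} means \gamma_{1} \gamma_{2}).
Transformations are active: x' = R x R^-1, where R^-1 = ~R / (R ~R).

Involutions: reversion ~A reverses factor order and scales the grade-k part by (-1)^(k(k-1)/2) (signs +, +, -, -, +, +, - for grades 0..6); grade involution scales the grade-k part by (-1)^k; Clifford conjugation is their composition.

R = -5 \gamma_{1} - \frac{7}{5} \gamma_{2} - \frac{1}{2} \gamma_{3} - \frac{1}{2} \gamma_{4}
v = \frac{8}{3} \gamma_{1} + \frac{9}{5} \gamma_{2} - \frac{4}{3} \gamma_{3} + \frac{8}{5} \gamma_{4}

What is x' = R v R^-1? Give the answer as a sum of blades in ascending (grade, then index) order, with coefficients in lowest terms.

~R = -5 \gamma_{1} - \frac{7}{5} \gamma_{2} - \frac{1}{2} \gamma_{3} - \frac{1}{2} \gamma_{4}, and R ~R = \frac{674}{25}, so R^-1 = ~R / (\frac{674}{25}).
R v = -\frac{1079}{75} - \frac{79}{15} \gamma_{12} + 8 \gamma_{13} - \frac{20}{3} \gamma_{14} + \frac{83}{30} \gamma_{23} - \frac{67}{50} \gamma_{24} - \frac{22}{15} \gamma_{34}
Answer: \frac{2699}{1011} \gamma_{1} - \frac{1546}{5055} \gamma_{2} + \frac{3775}{2022} \gamma_{3} - \frac{10781}{10110} \gamma_{4}


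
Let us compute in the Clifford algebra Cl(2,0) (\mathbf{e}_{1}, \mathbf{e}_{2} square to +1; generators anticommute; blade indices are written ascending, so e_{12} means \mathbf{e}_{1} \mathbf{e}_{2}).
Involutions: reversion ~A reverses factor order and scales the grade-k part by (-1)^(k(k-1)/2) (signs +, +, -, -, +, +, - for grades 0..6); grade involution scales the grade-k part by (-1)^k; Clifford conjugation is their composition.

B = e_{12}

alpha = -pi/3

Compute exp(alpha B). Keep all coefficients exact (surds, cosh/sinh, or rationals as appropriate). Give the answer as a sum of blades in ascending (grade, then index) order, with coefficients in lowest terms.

B^2 = (1)^2*(e_{12})^2 = 1*(-1) = -1 (a basis 2-blade squares to minus the product of its generators' squares).
B^2 = -1 — the series telescopes trigonometrically here: l = 1, alpha*l = - \frac{\pi}{3}, so exp(alpha B) = cos(- \frac{\pi}{3}) + (sin(- \frac{\pi}{3})/1)*B = \frac{1}{2} + (- \frac{\sqrt{3}}{2})*B.
Answer: \frac{1}{2} - \frac{\sqrt{3}}{2} e_{12}


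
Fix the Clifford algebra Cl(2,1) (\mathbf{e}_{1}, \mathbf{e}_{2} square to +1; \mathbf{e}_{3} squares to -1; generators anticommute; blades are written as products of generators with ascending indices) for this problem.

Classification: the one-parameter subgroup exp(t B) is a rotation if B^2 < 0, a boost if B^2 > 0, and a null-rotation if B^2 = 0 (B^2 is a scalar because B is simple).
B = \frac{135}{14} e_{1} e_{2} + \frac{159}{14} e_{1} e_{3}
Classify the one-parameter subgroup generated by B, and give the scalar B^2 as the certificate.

B^2 term by term: the squares give (\frac{135}{14})^2*(e_{1} e_{2})^2 + (\frac{159}{14})^2*(e_{1} e_{3})^2 = \frac{18225}{196}*(-1) + \frac{25281}{196}*(+1) = 36 (each basis 2-blade squares to minus the product of its generators' squares); cross terms between blades sharing an index anticommute and cancel. So B^2 = 36.
Answer: boost, certificate B^2 = 36. Certificate logic: 36 is a conjugation-invariant scalar, so its sign fixes rotation versus boost versus null-rotation outright.


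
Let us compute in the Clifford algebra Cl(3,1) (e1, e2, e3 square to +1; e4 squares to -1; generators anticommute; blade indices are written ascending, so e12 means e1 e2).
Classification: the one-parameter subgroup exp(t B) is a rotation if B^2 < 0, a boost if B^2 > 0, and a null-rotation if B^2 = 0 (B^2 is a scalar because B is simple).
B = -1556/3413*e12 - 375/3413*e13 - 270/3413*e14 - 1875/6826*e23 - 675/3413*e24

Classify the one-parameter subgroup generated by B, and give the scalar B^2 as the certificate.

B^2 term by term: the squares give (-1556/3413)^2*(e12)^2 + (-375/3413)^2*(e13)^2 + (-270/3413)^2*(e14)^2 + (-1875/6826)^2*(e23)^2 + (-675/3413)^2*(e24)^2 = 2421136/11648569*(-1) + 140625/11648569*(-1) + 72900/11648569*(+1) + 3515625/46594276*(-1) + 455625/11648569*(+1) = -1/4 (each basis 2-blade squares to minus the product of its generators' squares); cross terms between blades sharing an index anticommute and cancel; the commuting (index-disjoint) pairs give grade-4 terms 2*c*c'*(blade product), which cancel blade by blade — e1234: -506250/11648569 + 506250/11648569 = 0 — confirming B is simple. So B^2 = -1/4.
Answer: rotation, certificate B^2 = -1/4. One invariant decides it: the square -1/4 survives every conjugation, and its sign is exactly the classification.


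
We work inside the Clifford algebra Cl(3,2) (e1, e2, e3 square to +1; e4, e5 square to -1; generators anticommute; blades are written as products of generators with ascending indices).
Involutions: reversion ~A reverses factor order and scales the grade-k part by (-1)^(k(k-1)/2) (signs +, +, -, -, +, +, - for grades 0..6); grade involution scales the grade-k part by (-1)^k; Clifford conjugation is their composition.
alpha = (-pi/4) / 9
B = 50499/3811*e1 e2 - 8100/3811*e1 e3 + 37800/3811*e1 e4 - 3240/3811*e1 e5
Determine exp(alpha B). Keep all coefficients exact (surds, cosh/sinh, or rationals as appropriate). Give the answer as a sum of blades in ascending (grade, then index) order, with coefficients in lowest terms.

B^2 term by term: the squares give (50499/3811)^2*(e1 e2)^2 + (-8100/3811)^2*(e1 e3)^2 + (37800/3811)^2*(e1 e4)^2 + (-3240/3811)^2*(e1 e5)^2 = 2550149001/14523721*(-1) + 65610000/14523721*(-1) + 1428840000/14523721*(+1) + 10497600/14523721*(+1) = -81 (each basis 2-blade squares to minus the product of its generators' squares); cross terms between blades sharing an index anticommute and cancel. So B^2 = -81.
B^2 = -81 — since the square is negative, the closed form is circular: l = 9, alpha*l = -pi/4, so exp(alpha B) = cos(-pi/4) + (sin(-pi/4)/9)*B = sqrt(2)/2 + (-sqrt(2)/18)*B.
Answer: sqrt(2)/2 - 5611*sqrt(2)/7622*e1 e2 + 450*sqrt(2)/3811*e1 e3 - 2100*sqrt(2)/3811*e1 e4 + 180*sqrt(2)/3811*e1 e5


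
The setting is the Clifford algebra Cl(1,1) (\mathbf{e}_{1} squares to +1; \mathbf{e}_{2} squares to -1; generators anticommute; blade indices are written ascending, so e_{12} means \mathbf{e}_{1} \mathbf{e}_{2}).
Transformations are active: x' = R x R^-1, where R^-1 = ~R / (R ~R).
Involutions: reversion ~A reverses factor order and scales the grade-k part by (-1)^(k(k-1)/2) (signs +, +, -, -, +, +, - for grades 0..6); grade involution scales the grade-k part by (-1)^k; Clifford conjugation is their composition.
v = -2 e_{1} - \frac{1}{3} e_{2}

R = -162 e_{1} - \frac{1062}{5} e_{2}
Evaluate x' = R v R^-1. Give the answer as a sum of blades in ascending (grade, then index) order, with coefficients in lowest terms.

~R = -162 e_{1} - \frac{1062}{5} e_{2}, and R ~R = -\frac{471744}{25}, so R^-1 = ~R / (-\frac{471744}{25}).
R v = \frac{1266}{5} - \frac{1854}{5} e_{12}
Answer: \frac{4621}{728} e_{1} + \frac{13177}{2184} e_{2}


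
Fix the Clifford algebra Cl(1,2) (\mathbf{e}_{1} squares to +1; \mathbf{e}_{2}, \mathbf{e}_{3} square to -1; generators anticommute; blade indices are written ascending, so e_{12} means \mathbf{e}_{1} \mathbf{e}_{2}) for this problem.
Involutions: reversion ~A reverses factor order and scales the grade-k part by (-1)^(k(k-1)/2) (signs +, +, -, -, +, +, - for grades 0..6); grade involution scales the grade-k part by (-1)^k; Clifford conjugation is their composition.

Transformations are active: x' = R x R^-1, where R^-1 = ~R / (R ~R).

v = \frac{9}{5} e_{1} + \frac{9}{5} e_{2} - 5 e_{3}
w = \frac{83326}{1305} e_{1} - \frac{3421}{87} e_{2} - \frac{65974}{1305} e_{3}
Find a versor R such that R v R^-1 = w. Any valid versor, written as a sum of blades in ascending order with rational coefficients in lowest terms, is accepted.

Sketch: the shared square -25 makes R = v + w = \frac{17135}{261} e_{1} - \frac{16322}{435} e_{2} - \frac{72499}{1305} e_{3} the natural versor; its sandwich fixes that direction, negates (v - w)/2, and sends v to w.
Answer: \frac{17135}{261} e_{1} - \frac{16322}{435} e_{2} - \frac{72499}{1305} e_{3}


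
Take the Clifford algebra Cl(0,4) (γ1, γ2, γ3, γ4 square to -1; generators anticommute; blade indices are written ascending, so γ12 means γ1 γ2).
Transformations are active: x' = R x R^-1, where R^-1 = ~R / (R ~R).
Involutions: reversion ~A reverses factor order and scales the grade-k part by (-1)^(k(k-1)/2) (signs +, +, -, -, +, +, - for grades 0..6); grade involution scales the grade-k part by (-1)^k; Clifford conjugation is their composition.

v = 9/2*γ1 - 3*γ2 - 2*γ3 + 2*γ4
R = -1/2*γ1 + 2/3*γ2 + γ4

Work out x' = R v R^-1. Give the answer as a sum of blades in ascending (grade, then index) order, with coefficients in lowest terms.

~R = -1/2*γ1 + 2/3*γ2 + γ4, and R ~R = -61/36, so R^-1 = ~R / (-61/36).
R v = 9/4 - 3/2*γ12 + γ13 - 11/2*γ14 - 4/3*γ23 + 13/3*γ24 + 2*γ34
Answer: -387/122*γ1 + 75/61*γ2 + 2*γ3 - 284/61*γ4


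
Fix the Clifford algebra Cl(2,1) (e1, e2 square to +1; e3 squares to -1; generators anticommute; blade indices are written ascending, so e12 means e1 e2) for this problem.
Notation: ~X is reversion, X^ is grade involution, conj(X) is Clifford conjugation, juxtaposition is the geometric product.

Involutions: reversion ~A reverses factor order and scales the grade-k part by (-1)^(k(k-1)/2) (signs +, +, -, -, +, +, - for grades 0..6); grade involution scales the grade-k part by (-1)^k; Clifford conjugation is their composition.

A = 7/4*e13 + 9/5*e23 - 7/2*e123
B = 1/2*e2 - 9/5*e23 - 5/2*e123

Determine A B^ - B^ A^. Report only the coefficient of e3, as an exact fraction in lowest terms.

first term: -1199/100 + 54/5*e1 - 35/8*e2 + 9/10*e3 - 63/20*e12 - 7/4*e13 + 7/8*e123
second term: 551/100 - 9/5*e1 - 35/8*e2 - 9/10*e3 + 63/20*e12 + 7/4*e13 + 7/8*e123
Answer: 9/5


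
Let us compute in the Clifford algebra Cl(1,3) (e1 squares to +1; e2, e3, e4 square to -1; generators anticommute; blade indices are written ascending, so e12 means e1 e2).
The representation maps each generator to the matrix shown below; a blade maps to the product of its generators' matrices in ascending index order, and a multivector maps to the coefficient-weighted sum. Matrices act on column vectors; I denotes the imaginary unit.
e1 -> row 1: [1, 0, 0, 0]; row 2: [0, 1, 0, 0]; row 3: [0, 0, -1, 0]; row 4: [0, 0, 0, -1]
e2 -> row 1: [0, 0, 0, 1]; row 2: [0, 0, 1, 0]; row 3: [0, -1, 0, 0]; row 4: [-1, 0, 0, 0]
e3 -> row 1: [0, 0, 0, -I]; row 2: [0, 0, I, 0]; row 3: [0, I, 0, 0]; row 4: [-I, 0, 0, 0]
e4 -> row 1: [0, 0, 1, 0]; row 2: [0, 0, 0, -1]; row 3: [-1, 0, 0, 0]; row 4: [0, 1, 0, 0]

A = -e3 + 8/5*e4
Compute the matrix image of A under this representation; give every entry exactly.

M = (-1)*rho(e3) + (8/5)*rho(e4), summed entrywise:
Answer: row 1: [0, 0, 8/5, I]; row 2: [0, 0, -I, -8/5]; row 3: [-8/5, -I, 0, 0]; row 4: [I, 8/5, 0, 0]


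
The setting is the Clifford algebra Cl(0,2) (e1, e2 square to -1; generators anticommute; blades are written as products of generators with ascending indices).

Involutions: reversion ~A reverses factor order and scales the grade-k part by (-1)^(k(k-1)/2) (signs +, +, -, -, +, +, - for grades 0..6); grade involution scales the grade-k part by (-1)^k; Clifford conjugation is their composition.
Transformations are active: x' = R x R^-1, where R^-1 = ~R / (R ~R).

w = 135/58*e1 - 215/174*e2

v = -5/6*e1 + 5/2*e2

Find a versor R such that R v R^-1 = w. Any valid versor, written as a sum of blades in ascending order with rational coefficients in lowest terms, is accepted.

A norm check does it: q(v) = q(w) = -125/18, hence R = v + w = 130/87*e1 + 110/87*e2 realises the map — parallel part kept, (v - w)/2 negated, v carried to w.
Answer: 130/87*e1 + 110/87*e2


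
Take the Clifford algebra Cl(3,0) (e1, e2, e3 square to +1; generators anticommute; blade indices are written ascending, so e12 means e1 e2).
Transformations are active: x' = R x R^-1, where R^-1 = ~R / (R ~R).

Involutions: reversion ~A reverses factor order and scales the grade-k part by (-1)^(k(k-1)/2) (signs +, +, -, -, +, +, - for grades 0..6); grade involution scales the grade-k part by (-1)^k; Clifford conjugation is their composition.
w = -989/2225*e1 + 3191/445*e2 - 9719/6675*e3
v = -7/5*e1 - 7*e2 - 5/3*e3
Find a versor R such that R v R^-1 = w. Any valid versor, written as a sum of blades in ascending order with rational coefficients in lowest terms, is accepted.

Here q(v) = q(w) = 12091/225; the classical choice R = v + w = -4104/2225*e1 + 76/445*e2 - 6948/2225*e3 then realises v -> w under the sandwich.
Answer: -4104/2225*e1 + 76/445*e2 - 6948/2225*e3


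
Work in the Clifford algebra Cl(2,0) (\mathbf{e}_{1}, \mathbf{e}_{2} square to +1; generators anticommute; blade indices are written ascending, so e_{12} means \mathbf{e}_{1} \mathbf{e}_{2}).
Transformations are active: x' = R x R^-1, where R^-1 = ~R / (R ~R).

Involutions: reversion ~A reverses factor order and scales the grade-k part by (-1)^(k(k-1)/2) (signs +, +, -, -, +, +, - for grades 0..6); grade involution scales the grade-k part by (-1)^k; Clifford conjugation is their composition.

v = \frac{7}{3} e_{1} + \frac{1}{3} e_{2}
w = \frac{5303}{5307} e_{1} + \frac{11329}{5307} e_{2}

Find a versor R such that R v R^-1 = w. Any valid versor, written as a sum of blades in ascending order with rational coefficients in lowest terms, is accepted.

Construction: equal norms (both \frac{50}{9}) license R = v + w = \frac{17686}{5307} e_{1} + \frac{4366}{1769} e_{2} — nothing changes along that direction, while (v - w)/2 changes sign, so v maps onto w.
Answer: \frac{17686}{5307} e_{1} + \frac{4366}{1769} e_{2}


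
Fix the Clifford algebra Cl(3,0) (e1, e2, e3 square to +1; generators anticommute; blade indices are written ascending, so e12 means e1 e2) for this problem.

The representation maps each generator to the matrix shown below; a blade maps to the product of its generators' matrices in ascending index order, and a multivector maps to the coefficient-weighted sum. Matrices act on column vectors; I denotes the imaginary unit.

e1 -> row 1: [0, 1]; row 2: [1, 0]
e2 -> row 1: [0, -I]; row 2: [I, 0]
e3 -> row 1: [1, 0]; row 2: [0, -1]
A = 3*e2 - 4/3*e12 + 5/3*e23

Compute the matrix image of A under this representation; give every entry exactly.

Bivector images (products of the table entries): rho(e12) = rho(e1)rho(e2) = row 1: [I, 0]; row 2: [0, -I]; rho(e23) = rho(e2)rho(e3) = row 1: [0, I]; row 2: [I, 0].
M = (3)*rho(e2) + (-4/3)*rho(e12) + (5/3)*rho(e23), summed entrywise:
Answer: row 1: [-4*I/3, -4*I/3]; row 2: [14*I/3, 4*I/3]


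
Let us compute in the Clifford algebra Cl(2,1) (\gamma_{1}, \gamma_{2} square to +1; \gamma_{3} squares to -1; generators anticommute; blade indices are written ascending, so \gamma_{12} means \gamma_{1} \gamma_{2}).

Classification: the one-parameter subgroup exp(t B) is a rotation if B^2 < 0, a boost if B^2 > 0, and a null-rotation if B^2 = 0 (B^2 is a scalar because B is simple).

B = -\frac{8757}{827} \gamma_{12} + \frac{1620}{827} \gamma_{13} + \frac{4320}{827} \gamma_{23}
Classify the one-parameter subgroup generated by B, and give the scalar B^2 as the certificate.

B^2 term by term: the squares give (-\frac{8757}{827})^2*(\gamma_{12})^2 + (\frac{1620}{827})^2*(\gamma_{13})^2 + (\frac{4320}{827})^2*(\gamma_{23})^2 = \frac{76685049}{683929}*(-1) + \frac{2624400}{683929}*(+1) + \frac{18662400}{683929}*(+1) = -81 (each basis 2-blade squares to minus the product of its generators' squares); cross terms between blades sharing an index anticommute and cancel. So B^2 = -81.
Answer: rotation, certificate B^2 = -81. Key observation: B^2 = -81 is a conjugation invariant, so its sign decides the class regardless of the surface form of B.


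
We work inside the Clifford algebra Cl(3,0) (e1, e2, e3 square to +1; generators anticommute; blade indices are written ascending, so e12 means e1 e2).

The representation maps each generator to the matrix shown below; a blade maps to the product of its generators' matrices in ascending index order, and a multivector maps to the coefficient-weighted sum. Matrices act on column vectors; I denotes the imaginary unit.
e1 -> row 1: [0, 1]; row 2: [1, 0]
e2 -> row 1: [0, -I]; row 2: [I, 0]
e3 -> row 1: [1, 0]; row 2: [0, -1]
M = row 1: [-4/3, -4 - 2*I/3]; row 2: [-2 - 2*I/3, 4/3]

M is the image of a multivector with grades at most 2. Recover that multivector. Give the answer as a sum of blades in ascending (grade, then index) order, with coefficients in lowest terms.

Method: 1, rho(e1), rho(e2), rho(e3) form a trace-orthogonal basis of the 2x2 complex matrices (tr(X Y) = 2 if X = Y, else 0), so M = m0*1 + m1*rho(e1) + m2*rho(e2) + m3*rho(e3) with m0 = tr(M)/2 = 0, m1 = tr(M rho(e1))/2 = -3 - 2*I/3, m2 = tr(M rho(e2))/2 = -I, m3 = tr(M rho(e3))/2 = -4/3.
Multiplying table entries, the bivector images are rho(e12) = I*rho(e3), rho(e13) = -I*rho(e2), rho(e23) = I*rho(e1); with real blade coefficients the real parts of m0..m3 are the coefficients of 1, e1, e2, e3 and the imaginary parts give the bivectors (e23: Im m1, e13: -Im m2, e12: Im m3).
Answer: -3*e1 - 4/3*e3 + e13 - 2/3*e23


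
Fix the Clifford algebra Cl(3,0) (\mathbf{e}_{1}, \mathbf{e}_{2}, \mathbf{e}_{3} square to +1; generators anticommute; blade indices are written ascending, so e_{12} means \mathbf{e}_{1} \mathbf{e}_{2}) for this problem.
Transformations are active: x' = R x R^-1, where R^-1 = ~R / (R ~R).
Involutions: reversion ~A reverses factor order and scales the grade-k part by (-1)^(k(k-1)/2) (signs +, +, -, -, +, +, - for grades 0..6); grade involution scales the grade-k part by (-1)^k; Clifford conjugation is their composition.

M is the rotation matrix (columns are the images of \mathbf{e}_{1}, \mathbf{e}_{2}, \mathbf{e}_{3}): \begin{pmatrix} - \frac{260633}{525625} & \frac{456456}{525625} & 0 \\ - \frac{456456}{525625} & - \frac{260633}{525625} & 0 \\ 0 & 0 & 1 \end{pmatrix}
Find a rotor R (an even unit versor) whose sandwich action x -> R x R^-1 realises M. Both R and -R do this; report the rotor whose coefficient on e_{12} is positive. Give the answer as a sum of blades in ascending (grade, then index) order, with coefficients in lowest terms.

Method: write R = a + b12*e_{12} + b13*e_{13} + b23*e_{23} with a^2 + b12^2 + b13^2 + b23^2 = 1 (so R^-1 = ~R). Expanding the columns R e_j ~R gives tr M = 4a^2 - 1 and, from the antisymmetric part, M21 - M12 = -4a*b12, M13 - M31 = 4a*b13, M32 - M23 = -4a*b23.
Here tr M = \frac{4359}{525625}, so a^2 = (1 + tr M)/4 = \frac{132496}{525625} and a = ±\frac{364}{725}. Taking a = \frac{364}{725}: M21 - M12 = -\frac{912912}{525625}, M13 - M31 = 0, M32 - M23 = 0, giving b12 = \frac{627}{725}, b13 = 0, b23 = 0, i.e. R = \frac{364}{725} + \frac{627}{725} e_{12}.
Its e_{12} coefficient is already positive.
Answer: \frac{364}{725} + \frac{627}{725} e_{12}. Key observation: the double cover Spin(3) -> SO(3) sends R and -R to the same matrix (trace \frac{4359}{525625} here), so the stated sign of the e_{12} coefficient is what selects one sheet.


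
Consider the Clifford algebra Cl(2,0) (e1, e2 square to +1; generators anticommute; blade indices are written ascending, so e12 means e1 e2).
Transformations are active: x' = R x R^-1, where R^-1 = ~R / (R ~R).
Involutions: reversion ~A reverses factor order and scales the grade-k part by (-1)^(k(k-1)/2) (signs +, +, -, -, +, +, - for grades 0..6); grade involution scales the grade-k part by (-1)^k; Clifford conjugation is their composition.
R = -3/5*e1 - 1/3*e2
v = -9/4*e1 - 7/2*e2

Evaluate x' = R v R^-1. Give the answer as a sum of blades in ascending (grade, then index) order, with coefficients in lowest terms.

~R = -3/5*e1 - 1/3*e2, and R ~R = 106/225, so R^-1 = ~R / (106/225).
R v = 151/60 + 27/20*e12
Answer: -441/106*e1 - 13/212*e2


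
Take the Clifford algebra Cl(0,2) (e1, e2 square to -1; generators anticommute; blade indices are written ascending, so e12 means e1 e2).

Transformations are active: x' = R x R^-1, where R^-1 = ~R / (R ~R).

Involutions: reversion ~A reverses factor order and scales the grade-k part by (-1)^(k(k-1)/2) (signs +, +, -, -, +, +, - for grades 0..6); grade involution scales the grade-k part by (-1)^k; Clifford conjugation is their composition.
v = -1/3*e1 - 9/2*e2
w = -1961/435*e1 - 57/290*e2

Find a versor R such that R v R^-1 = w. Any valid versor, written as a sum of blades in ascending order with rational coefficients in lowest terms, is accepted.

Why this works: both vectors square to -733/36, so q(v) = q(w) and R = v + w = -702/145*e1 - 681/145*e2 carries v to w — its own direction survives, the complement (v - w)/2 flips.
Answer: -702/145*e1 - 681/145*e2


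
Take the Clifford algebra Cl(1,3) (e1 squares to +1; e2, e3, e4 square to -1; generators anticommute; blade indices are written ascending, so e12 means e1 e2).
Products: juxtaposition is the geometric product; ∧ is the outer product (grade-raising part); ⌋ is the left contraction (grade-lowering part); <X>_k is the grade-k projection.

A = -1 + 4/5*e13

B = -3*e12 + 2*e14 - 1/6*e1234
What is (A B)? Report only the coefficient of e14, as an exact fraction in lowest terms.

step 1: 3*e12 - 2*e14 - 12/5*e23 + 2/15*e24 - 8/5*e34 + 1/6*e1234
Answer: -2


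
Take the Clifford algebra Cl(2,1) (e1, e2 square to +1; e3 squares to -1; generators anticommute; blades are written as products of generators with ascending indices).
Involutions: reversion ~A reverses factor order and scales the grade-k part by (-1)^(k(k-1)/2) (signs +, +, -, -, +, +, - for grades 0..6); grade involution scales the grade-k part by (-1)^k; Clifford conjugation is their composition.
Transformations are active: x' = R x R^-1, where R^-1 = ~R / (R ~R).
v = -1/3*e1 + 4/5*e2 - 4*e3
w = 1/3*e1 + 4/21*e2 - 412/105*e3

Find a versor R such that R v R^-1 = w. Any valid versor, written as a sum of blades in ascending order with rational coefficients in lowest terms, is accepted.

Sketch: the shared square -3431/225 makes R = v + w = 104/105*e2 - 832/105*e3 the natural versor; its sandwich fixes that direction, negates (v - w)/2, and sends v to w.
Answer: 104/105*e2 - 832/105*e3


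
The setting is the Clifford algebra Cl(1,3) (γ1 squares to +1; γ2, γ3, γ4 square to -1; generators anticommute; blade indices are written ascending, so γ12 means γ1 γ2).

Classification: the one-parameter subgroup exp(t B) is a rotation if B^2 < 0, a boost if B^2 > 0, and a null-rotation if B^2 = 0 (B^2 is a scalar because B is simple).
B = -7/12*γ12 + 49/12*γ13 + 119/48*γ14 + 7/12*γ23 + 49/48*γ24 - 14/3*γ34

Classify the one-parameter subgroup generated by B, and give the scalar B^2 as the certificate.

B^2 term by term: the squares give (-7/12)^2*(γ12)^2 + (49/12)^2*(γ13)^2 + (119/48)^2*(γ14)^2 + (7/12)^2*(γ23)^2 + (49/48)^2*(γ24)^2 + (-14/3)^2*(γ34)^2 = 49/144*(+1) + 2401/144*(+1) + 14161/2304*(+1) + 49/144*(-1) + 2401/2304*(-1) + 196/9*(-1) = 0 (each basis 2-blade squares to minus the product of its generators' squares); cross terms between blades sharing an index anticommute and cancel; the commuting (index-disjoint) pairs give grade-4 terms 2*c*c'*(blade product), which cancel blade by blade — γ1234: 49/9 - 2401/288 + 833/288 = 0 — confirming B is simple. So B^2 = 0.
Answer: null-rotation, certificate B^2 = 0. Why this suffices: the scalar 0 survives any versor conjugation, so its sign alone determines the class however B is presented.


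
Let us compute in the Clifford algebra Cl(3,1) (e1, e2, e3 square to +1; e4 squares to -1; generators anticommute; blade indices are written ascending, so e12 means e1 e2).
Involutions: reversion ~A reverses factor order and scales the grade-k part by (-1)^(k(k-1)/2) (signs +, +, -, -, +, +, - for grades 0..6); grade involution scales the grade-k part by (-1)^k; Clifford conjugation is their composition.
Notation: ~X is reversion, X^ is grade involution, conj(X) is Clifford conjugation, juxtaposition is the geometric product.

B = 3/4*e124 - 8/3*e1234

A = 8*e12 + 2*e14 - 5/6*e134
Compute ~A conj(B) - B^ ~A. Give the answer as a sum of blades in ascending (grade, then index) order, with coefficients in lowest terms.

first term: -13/18*e2 + 6*e4 + 113/24*e23 - 64/3*e34
second term: 13/18*e2 - 6*e4 + 113/24*e23 - 64/3*e34
Answer: -13/9*e2 + 12*e4


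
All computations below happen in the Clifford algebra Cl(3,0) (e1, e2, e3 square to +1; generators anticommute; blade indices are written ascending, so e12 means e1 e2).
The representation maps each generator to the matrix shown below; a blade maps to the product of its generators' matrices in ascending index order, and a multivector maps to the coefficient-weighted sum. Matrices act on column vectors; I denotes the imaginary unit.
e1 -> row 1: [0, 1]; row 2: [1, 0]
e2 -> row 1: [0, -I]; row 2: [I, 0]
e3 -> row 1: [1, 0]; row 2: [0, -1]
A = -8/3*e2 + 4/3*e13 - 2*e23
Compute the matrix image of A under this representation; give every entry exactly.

Bivector images (products of the table entries): rho(e13) = rho(e1)rho(e3) = row 1: [0, -1]; row 2: [1, 0]; rho(e23) = rho(e2)rho(e3) = row 1: [0, I]; row 2: [I, 0].
M = (-8/3)*rho(e2) + (4/3)*rho(e13) + (-2)*rho(e23), summed entrywise:
Answer: row 1: [0, -4/3 + 2*I/3]; row 2: [4/3 - 14*I/3, 0]


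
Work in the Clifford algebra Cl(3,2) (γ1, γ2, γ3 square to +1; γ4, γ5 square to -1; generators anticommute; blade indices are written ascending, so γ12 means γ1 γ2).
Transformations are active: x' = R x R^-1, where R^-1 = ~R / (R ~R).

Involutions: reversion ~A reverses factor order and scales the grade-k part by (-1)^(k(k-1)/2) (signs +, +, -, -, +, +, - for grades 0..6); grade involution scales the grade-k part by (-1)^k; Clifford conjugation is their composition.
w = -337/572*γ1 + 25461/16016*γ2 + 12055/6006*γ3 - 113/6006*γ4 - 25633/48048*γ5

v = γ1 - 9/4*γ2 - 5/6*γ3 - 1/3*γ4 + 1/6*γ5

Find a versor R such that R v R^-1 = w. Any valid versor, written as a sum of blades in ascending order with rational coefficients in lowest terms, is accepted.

Take R = v + w = 235/572*γ1 - 10575/16016*γ2 + 1175/1001*γ3 - 705/2002*γ4 - 5875/16016*γ5. Because q(v) = q(w) = 953/144, conjugation by R sends v exactly to w.
Answer: 235/572*γ1 - 10575/16016*γ2 + 1175/1001*γ3 - 705/2002*γ4 - 5875/16016*γ5


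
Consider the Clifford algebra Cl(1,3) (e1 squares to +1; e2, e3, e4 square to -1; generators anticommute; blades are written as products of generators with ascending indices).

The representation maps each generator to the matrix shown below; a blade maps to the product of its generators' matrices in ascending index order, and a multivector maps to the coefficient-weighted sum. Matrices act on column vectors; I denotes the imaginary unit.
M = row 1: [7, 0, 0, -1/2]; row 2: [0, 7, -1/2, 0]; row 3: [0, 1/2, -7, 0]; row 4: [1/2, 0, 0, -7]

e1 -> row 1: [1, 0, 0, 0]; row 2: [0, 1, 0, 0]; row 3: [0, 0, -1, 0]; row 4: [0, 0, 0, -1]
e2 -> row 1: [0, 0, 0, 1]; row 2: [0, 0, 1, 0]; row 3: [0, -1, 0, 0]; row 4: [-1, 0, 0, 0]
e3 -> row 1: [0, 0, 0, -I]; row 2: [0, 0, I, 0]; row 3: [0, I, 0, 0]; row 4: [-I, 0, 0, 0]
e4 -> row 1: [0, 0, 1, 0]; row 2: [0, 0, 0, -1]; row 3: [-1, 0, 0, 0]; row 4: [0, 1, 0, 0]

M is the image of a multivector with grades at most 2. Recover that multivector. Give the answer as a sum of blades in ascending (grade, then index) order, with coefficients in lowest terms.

Method: the blade images are trace-orthogonal — tr(rho(e_A) rho(e_B)^-1) = 4 if A = B and 0 otherwise — and rho(e_A)^-1 = (e_A)^2 * rho(e_A) with (e_A)^2 = +1 or -1, so the coefficient of e_A in the preimage is (e_A)^2 * tr(M rho(e_A))/4.
Nonzero projections over blades of grade <= 2: e1: (e1)^2 = +1, tr(M rho(e1)) = 28, coefficient 7; e2: (e2)^2 = -1, tr(M rho(e2)) = 2, coefficient -1/2. Every other blade of grade <= 2 projects to 0.
Answer: 7*e1 - 1/2*e2


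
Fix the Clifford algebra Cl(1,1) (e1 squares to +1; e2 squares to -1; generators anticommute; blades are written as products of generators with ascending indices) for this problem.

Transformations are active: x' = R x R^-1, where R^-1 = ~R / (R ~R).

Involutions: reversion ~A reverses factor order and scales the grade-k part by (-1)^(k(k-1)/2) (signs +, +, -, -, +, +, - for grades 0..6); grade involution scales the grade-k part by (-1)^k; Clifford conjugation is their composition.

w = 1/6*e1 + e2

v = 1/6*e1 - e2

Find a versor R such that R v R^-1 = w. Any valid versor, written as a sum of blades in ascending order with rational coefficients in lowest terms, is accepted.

A norm check does it: q(v) = q(w) = -35/36, hence R = v + w = 1/3*e1 realises the map — parallel part kept, (v - w)/2 negated, v carried to w.
Answer: 1/3*e1


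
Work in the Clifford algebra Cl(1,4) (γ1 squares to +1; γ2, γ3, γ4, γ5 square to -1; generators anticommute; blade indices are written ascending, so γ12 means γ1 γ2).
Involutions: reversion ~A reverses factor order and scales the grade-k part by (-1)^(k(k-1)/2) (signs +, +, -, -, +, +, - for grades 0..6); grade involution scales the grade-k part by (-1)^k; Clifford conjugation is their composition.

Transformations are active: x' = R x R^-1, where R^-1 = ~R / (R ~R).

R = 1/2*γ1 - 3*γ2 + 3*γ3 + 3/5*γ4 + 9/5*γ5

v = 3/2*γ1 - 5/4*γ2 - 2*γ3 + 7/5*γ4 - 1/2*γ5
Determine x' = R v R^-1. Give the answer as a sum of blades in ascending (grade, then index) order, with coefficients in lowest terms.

~R = 1/2*γ1 - 3*γ2 + 3*γ3 + 3/5*γ4 + 9/5*γ5, and R ~R = -427/20, so R^-1 = ~R / (-427/20).
R v = 153/50 + 31/8*γ12 - 11/2*γ13 - 1/5*γ14 - 59/20*γ15 + 39/4*γ23 - 69/20*γ24 + 15/4*γ25 + 27/5*γ34 + 21/10*γ35 - 141/50*γ45
Answer: -7017/4270*γ1 + 18019/8540*γ2 + 2434/2135*γ3 - 16781/10675*γ4 - 341/21350*γ5


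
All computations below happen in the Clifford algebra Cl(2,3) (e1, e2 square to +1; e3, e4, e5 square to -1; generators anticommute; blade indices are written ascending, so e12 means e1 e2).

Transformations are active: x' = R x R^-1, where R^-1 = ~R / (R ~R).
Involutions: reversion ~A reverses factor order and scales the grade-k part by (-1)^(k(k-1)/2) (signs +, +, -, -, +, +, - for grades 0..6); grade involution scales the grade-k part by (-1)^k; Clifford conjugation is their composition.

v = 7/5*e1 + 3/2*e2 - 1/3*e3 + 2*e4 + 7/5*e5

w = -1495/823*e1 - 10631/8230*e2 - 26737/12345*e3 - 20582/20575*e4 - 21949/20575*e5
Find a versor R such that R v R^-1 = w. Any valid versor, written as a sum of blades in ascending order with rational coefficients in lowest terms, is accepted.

A norm check does it: q(v) = q(w) = -67/36, hence R = v + w = -1714/4115*e1 + 857/4115*e2 - 10284/4115*e3 + 20568/20575*e4 + 6856/20575*e5 realises the map — parallel part kept, (v - w)/2 negated, v carried to w.
Answer: -1714/4115*e1 + 857/4115*e2 - 10284/4115*e3 + 20568/20575*e4 + 6856/20575*e5


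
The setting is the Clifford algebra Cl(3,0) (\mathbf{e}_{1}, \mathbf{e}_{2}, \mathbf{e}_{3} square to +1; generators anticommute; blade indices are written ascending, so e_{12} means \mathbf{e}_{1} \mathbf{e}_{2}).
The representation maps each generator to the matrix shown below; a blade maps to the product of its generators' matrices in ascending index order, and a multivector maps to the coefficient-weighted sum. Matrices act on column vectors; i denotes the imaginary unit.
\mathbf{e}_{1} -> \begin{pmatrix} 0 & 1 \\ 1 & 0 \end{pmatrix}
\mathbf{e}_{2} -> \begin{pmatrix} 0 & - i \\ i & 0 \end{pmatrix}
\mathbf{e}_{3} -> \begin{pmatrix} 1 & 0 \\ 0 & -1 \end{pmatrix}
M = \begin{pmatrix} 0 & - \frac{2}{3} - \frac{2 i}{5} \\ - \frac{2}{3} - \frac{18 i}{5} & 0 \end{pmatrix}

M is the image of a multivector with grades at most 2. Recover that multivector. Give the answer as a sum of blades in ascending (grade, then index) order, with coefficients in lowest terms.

Method: 1, rho(e_{1}), rho(e_{2}), rho(e_{3}) form a trace-orthogonal basis of the 2x2 complex matrices (tr(X Y) = 2 if X = Y, else 0), so M = m0*1 + m1*rho(e_{1}) + m2*rho(e_{2}) + m3*rho(e_{3}) with m0 = tr(M)/2 = 0, m1 = tr(M rho(e_{1}))/2 = - \frac{2}{3} - 2 i, m2 = tr(M rho(e_{2}))/2 = - \frac{8}{5}, m3 = tr(M rho(e_{3}))/2 = 0.
Multiplying table entries, the bivector images are rho(e_{12}) = i*rho(e_{3}), rho(e_{13}) = -i*rho(e_{2}), rho(e_{23}) = i*rho(e_{1}); with real blade coefficients the real parts of m0..m3 are the coefficients of 1, e_{1}, e_{2}, e_{3} and the imaginary parts give the bivectors (e_{23}: Im m1, e_{13}: -Im m2, e_{12}: Im m3).
Answer: -\frac{2}{3} e_{1} - \frac{8}{5} e_{2} - 2 e_{23}


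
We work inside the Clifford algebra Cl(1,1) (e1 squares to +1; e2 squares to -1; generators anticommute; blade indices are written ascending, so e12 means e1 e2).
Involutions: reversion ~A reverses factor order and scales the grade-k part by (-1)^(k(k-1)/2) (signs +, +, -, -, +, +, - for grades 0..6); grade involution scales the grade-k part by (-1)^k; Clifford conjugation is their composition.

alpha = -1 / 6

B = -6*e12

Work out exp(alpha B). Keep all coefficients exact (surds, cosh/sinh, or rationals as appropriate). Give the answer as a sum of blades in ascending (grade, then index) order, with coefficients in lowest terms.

B^2 = (-6)^2*(e12)^2 = 36*(+1) = 36 (a basis 2-blade squares to minus the product of its generators' squares).
B^2 = 36 — hyperbolic case — the even/odd split gives cosh and sinh: l = 6, alpha*l = -1, so exp(alpha B) = cosh(-1) + (sinh(-1)/6)*B = cosh(1) + (-sinh(1)/6)*B.
Answer: cosh(1) + sinh(1)*e12


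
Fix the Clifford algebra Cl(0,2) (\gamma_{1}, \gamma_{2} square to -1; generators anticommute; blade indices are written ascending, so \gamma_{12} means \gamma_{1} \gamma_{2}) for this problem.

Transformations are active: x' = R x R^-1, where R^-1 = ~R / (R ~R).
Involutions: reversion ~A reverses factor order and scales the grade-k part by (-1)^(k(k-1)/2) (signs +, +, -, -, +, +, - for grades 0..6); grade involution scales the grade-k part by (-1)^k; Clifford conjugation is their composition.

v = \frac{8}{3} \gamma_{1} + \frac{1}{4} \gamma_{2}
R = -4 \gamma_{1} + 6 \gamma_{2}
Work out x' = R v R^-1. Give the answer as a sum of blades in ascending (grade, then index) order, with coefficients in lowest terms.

~R = -4 \gamma_{1} + 6 \gamma_{2}, and R ~R = -52, so R^-1 = ~R / (-52).
R v = \frac{55}{6} - 17 \gamma_{12}
Answer: -\frac{49}{39} \gamma_{1} - \frac{123}{52} \gamma_{2}


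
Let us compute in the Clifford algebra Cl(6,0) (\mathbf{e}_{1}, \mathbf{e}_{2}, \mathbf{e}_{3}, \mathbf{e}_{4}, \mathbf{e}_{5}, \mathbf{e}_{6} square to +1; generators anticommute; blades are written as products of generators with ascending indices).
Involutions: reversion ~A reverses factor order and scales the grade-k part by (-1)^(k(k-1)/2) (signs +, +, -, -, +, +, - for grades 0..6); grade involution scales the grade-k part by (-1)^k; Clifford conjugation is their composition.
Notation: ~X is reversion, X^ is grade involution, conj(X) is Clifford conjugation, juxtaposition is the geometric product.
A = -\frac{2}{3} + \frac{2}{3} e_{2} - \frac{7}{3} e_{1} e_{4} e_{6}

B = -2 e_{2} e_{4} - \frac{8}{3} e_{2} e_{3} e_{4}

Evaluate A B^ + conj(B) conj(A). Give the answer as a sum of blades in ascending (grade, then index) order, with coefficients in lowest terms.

first term: -\frac{4}{3} e_{4} + \frac{4}{3} e_{2} e_{4} + \frac{16}{9} e_{3} e_{4} - \frac{14}{3} e_{1} e_{2} e_{6} - \frac{16}{9} e_{2} e_{3} e_{4} + \frac{56}{9} e_{1} e_{2} e_{3} e_{6}
second term: \frac{4}{3} e_{4} - \frac{4}{3} e_{2} e_{4} + \frac{16}{9} e_{3} e_{4} - \frac{14}{3} e_{1} e_{2} e_{6} + \frac{16}{9} e_{2} e_{3} e_{4} - \frac{56}{9} e_{1} e_{2} e_{3} e_{6}
Answer: \frac{32}{9} e_{3} e_{4} - \frac{28}{3} e_{1} e_{2} e_{6}


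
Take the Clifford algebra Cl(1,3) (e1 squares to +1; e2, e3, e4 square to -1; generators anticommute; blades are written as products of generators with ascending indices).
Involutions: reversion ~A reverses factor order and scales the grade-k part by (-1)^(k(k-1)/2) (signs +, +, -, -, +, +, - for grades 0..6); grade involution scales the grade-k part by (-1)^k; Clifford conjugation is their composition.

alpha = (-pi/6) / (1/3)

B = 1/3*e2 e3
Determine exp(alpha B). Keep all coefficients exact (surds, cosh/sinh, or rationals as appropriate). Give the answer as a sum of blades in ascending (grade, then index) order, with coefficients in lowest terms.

B^2 = (1/3)^2*(e2 e3)^2 = 1/9*(-1) = -1/9 (a basis 2-blade squares to minus the product of its generators' squares).
B^2 = -1/9 — the negative square puts this in the circular regime; l = 1/3, alpha*l = -pi/6, so exp(alpha B) = cos(-pi/6) + (sin(-pi/6)/(1/3))*B = sqrt(3)/2 + (-3/2)*B.
Answer: sqrt(3)/2 - 1/2*e2 e3


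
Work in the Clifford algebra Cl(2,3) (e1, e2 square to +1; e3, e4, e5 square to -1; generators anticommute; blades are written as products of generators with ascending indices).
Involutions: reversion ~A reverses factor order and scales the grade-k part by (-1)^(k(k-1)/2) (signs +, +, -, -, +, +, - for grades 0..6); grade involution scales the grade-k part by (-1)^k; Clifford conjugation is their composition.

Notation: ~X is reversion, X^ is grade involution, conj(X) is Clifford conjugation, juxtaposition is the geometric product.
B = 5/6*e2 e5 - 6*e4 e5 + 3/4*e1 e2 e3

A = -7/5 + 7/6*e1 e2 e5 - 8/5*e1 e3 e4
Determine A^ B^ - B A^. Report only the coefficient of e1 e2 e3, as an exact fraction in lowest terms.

first term: -35/36*e1 - 6/5*e2 e4 - 7/6*e2 e5 + 7/8*e3 e5 + 42/5*e4 e5 + 21/20*e1 e2 e3 + 7*e1 e2 e4 + 48/5*e1 e3 e5 + 4/3*e1 e2 e3 e4 e5
second term: -35/36*e1 - 6/5*e2 e4 - 7/6*e2 e5 + 7/8*e3 e5 + 42/5*e4 e5 - 21/20*e1 e2 e3 - 7*e1 e2 e4 - 48/5*e1 e3 e5 + 4/3*e1 e2 e3 e4 e5
Answer: 21/10


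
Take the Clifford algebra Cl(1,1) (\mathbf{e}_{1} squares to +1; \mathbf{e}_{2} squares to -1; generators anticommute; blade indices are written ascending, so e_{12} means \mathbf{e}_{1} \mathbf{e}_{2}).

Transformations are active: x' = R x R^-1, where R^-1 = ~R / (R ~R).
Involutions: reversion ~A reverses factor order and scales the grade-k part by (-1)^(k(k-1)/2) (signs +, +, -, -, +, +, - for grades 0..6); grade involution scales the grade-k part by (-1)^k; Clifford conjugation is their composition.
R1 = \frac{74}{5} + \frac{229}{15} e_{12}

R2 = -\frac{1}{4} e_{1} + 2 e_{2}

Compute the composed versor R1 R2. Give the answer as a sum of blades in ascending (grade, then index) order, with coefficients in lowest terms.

Distribute over the terms of R1 (each basis-blade product reordered to ascending indices, repeated generators contracted through their squares):
(\frac{74}{5}) R2 = -\frac{37}{10} e_{1} + \frac{148}{5} e_{2}
(\frac{229}{15} e_{12}) R2 = -\frac{458}{15} e_{1} + \frac{229}{60} e_{2}
Summing the partial products and collecting blades:
Answer: -\frac{1027}{30} e_{1} + \frac{401}{12} e_{2}


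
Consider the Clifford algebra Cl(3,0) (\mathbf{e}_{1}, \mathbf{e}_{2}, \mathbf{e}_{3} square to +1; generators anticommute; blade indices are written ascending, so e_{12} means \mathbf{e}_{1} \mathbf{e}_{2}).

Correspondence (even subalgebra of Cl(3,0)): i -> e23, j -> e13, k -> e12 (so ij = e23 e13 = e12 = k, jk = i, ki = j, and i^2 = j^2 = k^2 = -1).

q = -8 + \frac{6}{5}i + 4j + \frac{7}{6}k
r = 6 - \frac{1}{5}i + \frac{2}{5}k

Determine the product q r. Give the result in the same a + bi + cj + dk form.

In blades: q = -8 + \frac{7}{6} e_{12} + 4 e_{13} + \frac{6}{5} e_{23}, r = 6 + \frac{2}{5} e_{12} - \frac{1}{5} e_{23}.
Distribute q over r term by term (generator squares from the signature, products reordered to ascending indices): (-8)*r = -48 - \frac{16}{5} e_{12} + \frac{8}{5} e_{23}; (\frac{7}{6} e_{12})*r = -\frac{7}{15} + 7 e_{12} - \frac{7}{30} e_{13}; (4 e_{13})*r = \frac{4}{5} e_{12} + 24 e_{13} + \frac{8}{5} e_{23}; (\frac{6}{5} e_{23})*r = \frac{6}{25} - \frac{12}{25} e_{13} + \frac{36}{5} e_{23}.
Sum: -\frac{3617}{75} + \frac{23}{5} e_{12} + \frac{3493}{150} e_{13} + \frac{52}{5} e_{23}; translating back through the correspondence:
Answer: -\frac{3617}{75} + \frac{52}{5}i + \frac{3493}{150}j + \frac{23}{5}k


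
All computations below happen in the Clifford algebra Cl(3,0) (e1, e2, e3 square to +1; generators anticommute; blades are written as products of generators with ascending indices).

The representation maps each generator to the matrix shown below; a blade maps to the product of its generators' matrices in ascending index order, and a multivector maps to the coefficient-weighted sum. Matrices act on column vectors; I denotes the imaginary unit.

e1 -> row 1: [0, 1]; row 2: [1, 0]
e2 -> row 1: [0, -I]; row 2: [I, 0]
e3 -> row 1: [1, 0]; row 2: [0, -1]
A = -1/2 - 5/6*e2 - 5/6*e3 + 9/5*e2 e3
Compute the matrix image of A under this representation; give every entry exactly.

Bivector images (products of the table entries): rho(e2 e3) = rho(e2)rho(e3) = row 1: [0, I]; row 2: [I, 0].
M = (-1/2)*1 + (-5/6)*rho(e2) + (-5/6)*rho(e3) + (9/5)*rho(e2 e3), summed entrywise (1 is the identity matrix):
Answer: row 1: [-4/3, 79*I/30]; row 2: [29*I/30, 1/3]
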